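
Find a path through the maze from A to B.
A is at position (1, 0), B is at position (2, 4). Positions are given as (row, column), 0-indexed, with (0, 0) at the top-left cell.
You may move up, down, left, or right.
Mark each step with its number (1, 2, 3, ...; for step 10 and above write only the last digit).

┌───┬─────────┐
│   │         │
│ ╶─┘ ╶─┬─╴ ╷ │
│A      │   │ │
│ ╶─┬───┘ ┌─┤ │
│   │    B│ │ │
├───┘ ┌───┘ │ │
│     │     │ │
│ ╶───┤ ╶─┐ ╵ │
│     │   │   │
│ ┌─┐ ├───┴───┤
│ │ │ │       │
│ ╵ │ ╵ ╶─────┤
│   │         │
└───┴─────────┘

Finding the shortest path from (1, 0) to (2, 4):
Path length: 9 steps
Directions: right → right → up → right → right → right → down → left → down

Solution:

┌───┬─────────┐
│   │3 4 5 6  │
│ ╶─┘ ╶─┬─╴ ╷ │
│A 1 2  │8 7│ │
│ ╶─┬───┘ ┌─┤ │
│   │    B│ │ │
├───┘ ┌───┘ │ │
│     │     │ │
│ ╶───┤ ╶─┐ ╵ │
│     │   │   │
│ ┌─┐ ├───┴───┤
│ │ │ │       │
│ ╵ │ ╵ ╶─────┤
│   │         │
└───┴─────────┘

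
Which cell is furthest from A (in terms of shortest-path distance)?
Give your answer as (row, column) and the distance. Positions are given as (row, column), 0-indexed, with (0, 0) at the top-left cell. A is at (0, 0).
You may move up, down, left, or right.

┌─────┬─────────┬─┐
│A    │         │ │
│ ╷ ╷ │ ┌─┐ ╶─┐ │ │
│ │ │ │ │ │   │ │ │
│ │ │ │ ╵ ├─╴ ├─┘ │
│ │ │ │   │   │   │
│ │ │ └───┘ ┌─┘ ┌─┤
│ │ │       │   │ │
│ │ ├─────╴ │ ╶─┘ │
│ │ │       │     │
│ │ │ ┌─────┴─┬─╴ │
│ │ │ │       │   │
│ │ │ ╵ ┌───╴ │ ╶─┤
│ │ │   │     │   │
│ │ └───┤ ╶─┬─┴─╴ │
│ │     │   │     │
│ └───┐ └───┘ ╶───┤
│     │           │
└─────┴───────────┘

Computing BFS distances from A to all cells:
Furthest cell: (0, 8)
Distance: 30 steps

Path from A to the furthest cell:

┌─────┬─────────┬─┐
│A ↓  │         │B│
│ ╷ ╷ │ ┌─┐ ╶─┐ │ │
│ │↓│ │ │ │   │ │↑│
│ │ │ │ ╵ ├─╴ ├─┘ │
│ │↓│ │   │   │↱ ↑│
│ │ │ └───┘ ┌─┘ ┌─┤
│ │↓│       │↱ ↑│ │
│ │ ├─────╴ │ ╶─┘ │
│ │↓│       │↑ ← ↰│
│ │ │ ┌─────┴─┬─╴ │
│ │↓│ │       │↱ ↑│
│ │ │ ╵ ┌───╴ │ ╶─┤
│ │↓│   │     │↑ ↰│
│ │ └───┤ ╶─┬─┴─╴ │
│ │↳ → ↓│   │↱ → ↑│
│ └───┐ └───┘ ╶───┤
│     │↳ → → ↑    │
└─────┴───────────┘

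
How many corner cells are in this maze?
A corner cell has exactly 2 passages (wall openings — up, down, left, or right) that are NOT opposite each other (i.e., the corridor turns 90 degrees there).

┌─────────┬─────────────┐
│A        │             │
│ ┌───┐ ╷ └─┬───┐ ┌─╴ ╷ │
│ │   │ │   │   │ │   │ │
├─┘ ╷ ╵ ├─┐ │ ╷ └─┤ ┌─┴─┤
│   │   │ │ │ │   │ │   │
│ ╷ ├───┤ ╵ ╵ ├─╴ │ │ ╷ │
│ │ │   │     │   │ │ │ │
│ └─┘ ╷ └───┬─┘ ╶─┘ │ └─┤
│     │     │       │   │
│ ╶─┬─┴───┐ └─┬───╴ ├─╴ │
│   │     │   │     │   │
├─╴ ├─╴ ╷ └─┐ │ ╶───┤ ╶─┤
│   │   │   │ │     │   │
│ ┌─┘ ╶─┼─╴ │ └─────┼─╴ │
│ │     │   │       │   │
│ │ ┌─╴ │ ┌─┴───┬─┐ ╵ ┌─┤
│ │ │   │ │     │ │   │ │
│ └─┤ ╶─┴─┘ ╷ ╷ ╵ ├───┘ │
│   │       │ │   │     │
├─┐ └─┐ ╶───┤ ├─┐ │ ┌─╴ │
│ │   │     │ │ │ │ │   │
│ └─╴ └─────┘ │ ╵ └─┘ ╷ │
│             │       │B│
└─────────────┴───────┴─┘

Counting corner cells (2 non-opposite passages):
Total corners: 75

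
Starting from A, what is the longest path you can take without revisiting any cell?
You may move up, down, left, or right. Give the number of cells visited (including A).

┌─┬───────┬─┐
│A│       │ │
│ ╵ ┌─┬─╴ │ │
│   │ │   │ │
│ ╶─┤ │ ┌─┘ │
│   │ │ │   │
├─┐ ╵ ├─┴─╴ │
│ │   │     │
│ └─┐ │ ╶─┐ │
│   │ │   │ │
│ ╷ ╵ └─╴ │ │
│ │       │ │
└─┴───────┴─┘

Finding longest simple path using DFS:
Start: (0, 0)
Longest path visits 18 cells
Path: A → down → down → right → down → right → down → down → right → right → up → left → up → right → right → up → up → up

Solution:

┌─┬───────┬─┐
│A│       │B│
│ ╵ ┌─┬─╴ │ │
│↓  │ │   │↑│
│ ╶─┤ │ ┌─┘ │
│↳ ↓│ │ │  ↑│
├─┐ ╵ ├─┴─╴ │
│ │↳ ↓│↱ → ↑│
│ └─┐ │ ╶─┐ │
│   │↓│↑ ↰│ │
│ ╷ ╵ └─╴ │ │
│ │  ↳ → ↑│ │
└─┴───────┴─┘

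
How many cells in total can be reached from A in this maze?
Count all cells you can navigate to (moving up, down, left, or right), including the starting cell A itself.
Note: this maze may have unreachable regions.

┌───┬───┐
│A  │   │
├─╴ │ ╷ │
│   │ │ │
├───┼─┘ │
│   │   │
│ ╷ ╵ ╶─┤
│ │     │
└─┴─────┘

Using BFS/flood-fill to find all reachable cells from A:
Maze size: 4 × 4 = 16 total cells
12 cell(s) are walled off and cannot be reached from A.
Reachable cells: 4

Reachable region (· marks reachable cells):

┌───┬───┐
│A ·│   │
├─╴ │ ╷ │
│· ·│ │ │
├───┼─┘ │
│   │   │
│ ╷ ╵ ╶─┤
│ │     │
└─┴─────┘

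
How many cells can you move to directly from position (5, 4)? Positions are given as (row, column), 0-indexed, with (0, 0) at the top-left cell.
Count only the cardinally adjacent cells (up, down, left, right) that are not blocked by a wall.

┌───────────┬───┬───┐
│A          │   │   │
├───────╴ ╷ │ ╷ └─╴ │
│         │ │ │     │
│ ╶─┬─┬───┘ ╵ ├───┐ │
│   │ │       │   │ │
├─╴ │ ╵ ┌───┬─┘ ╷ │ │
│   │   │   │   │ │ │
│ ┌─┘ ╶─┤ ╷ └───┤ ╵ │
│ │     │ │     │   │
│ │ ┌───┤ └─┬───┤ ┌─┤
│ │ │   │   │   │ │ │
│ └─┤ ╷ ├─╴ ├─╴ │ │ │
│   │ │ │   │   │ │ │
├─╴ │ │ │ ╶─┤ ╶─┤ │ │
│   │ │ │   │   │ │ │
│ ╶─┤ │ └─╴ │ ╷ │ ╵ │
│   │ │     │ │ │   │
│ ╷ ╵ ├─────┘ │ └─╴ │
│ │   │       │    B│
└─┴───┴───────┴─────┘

Checking passable neighbors of (5, 4):
Neighbors: (4, 4), (5, 5)
Count: 2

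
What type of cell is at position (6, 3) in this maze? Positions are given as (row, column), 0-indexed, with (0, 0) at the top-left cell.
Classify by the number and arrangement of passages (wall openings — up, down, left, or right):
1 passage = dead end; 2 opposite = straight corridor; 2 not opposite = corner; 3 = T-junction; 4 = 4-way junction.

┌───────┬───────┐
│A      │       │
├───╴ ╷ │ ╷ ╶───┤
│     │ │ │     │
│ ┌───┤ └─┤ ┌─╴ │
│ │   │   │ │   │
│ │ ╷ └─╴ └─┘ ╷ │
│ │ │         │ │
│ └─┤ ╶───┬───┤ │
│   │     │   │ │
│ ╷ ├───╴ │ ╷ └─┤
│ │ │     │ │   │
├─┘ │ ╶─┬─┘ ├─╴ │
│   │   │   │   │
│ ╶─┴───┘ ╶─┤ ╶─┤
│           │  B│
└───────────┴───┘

Checking cell at (6, 3):
Number of passages: 1
Cell type: dead end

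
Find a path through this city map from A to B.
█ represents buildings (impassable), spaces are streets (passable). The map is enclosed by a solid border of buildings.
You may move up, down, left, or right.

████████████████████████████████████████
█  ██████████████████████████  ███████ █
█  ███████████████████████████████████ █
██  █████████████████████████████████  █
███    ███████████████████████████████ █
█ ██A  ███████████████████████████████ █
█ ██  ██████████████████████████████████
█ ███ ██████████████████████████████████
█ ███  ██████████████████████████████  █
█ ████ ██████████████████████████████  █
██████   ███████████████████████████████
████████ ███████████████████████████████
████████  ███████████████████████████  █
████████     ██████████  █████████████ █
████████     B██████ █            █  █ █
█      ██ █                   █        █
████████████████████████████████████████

Finding the shortest path from A to B:
Movement: cardinal only
Path length: 18 steps
Directions: down → right → down → down → right → down → down → right → right → down → down → down → down → right → right → right → right → right

Solution:

████████████████████████████████████████
█  ██████████████████████████  ███████ █
█  ███████████████████████████████████ █
██  █████████████████████████████████  █
███    ███████████████████████████████ █
█ ██A  ███████████████████████████████ █
█ ██↳↓██████████████████████████████████
█ ███↓██████████████████████████████████
█ ███↳↓██████████████████████████████  █
█ ████↓██████████████████████████████  █
██████↳→↓███████████████████████████████
████████↓███████████████████████████████
████████↓ ███████████████████████████  █
████████↓    ██████████  █████████████ █
████████↳→→→→B██████ █            █  █ █
█      ██ █                   █        █
████████████████████████████████████████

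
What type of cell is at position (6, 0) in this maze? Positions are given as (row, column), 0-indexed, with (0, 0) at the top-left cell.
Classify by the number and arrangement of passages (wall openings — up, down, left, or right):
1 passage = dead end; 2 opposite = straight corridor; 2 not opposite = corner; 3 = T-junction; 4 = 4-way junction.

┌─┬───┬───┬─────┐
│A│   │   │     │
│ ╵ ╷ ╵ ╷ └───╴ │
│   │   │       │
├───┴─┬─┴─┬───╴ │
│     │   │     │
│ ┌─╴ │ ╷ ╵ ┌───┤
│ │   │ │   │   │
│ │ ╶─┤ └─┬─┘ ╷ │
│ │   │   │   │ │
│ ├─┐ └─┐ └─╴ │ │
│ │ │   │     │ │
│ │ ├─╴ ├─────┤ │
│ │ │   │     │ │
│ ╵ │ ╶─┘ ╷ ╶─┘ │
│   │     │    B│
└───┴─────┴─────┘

Checking cell at (6, 0):
Number of passages: 2
Cell type: straight corridor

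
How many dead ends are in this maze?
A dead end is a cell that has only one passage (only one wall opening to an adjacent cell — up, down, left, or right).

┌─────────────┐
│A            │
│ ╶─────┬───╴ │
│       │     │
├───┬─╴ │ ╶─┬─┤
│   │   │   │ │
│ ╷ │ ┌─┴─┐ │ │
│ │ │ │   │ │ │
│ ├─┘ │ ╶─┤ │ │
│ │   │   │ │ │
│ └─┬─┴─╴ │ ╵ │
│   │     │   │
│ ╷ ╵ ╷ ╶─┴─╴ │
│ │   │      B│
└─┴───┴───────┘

Checking each cell for number of passages:

Dead ends found at positions:
  (2, 6)
  (3, 1)
  (3, 4)
  (4, 1)
  (6, 0)
Total dead ends: 5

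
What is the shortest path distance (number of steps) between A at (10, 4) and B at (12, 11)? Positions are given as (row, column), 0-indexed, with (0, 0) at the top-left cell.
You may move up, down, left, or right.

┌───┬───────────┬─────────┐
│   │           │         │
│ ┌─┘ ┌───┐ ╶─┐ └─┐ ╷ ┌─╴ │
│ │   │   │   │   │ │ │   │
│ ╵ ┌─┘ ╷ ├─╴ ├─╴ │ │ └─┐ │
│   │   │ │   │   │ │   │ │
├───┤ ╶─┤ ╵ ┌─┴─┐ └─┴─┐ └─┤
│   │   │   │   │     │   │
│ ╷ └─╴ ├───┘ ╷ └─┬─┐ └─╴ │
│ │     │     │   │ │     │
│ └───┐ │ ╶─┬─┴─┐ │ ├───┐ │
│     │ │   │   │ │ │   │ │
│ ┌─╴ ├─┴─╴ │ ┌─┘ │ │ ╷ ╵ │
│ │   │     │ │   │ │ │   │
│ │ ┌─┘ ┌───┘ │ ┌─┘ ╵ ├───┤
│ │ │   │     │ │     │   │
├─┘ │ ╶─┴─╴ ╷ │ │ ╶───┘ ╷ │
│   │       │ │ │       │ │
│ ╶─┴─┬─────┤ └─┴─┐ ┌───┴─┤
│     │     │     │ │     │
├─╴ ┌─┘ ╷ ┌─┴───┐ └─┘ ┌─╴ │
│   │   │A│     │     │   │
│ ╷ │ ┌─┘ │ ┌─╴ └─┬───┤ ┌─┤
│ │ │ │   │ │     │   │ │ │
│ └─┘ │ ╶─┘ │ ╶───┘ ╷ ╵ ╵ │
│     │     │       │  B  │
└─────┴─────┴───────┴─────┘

Finding path from (10, 4) to (12, 11):
Path: (10,4) → (11,4) → (11,3) → (12,3) → (12,4) → (12,5) → (11,5) → (10,5) → (10,6) → (10,7) → (11,7) → (11,6) → (12,6) → (12,7) → (12,8) → (12,9) → (11,9) → (11,10) → (12,10) → (12,11)
Distance: 19 steps

Solution:

┌───┬───────────┬─────────┐
│   │           │         │
│ ┌─┘ ┌───┐ ╶─┐ └─┐ ╷ ┌─╴ │
│ │   │   │   │   │ │ │   │
│ ╵ ┌─┘ ╷ ├─╴ ├─╴ │ │ └─┐ │
│   │   │ │   │   │ │   │ │
├───┤ ╶─┤ ╵ ┌─┴─┐ └─┴─┐ └─┤
│   │   │   │   │     │   │
│ ╷ └─╴ ├───┘ ╷ └─┬─┐ └─╴ │
│ │     │     │   │ │     │
│ └───┐ │ ╶─┬─┴─┐ │ ├───┐ │
│     │ │   │   │ │ │   │ │
│ ┌─╴ ├─┴─╴ │ ┌─┘ │ │ ╷ ╵ │
│ │   │     │ │   │ │ │   │
│ │ ┌─┘ ┌───┘ │ ┌─┘ ╵ ├───┤
│ │ │   │     │ │     │   │
├─┘ │ ╶─┴─╴ ╷ │ │ ╶───┘ ╷ │
│   │       │ │ │       │ │
│ ╶─┴─┬─────┤ └─┴─┐ ┌───┴─┤
│     │     │     │ │     │
├─╴ ┌─┘ ╷ ┌─┴───┐ └─┘ ┌─╴ │
│   │   │A│↱ → ↓│     │   │
│ ╷ │ ┌─┘ │ ┌─╴ └─┬───┤ ┌─┤
│ │ │ │↓ ↲│↑│↓ ↲  │↱ ↓│ │ │
│ └─┘ │ ╶─┘ │ ╶───┘ ╷ ╵ ╵ │
│     │↳ → ↑│↳ → → ↑│↳ B  │
└─────┴─────┴───────┴─────┘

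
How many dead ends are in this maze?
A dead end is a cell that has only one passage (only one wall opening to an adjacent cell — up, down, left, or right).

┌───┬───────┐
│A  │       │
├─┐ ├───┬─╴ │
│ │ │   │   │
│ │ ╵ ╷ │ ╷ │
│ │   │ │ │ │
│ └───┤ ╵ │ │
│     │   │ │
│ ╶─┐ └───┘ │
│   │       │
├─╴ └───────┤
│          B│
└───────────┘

Checking each cell for number of passages:

Dead ends found at positions:
  (0, 0)
  (0, 2)
  (1, 0)
  (5, 0)
  (5, 5)
Total dead ends: 5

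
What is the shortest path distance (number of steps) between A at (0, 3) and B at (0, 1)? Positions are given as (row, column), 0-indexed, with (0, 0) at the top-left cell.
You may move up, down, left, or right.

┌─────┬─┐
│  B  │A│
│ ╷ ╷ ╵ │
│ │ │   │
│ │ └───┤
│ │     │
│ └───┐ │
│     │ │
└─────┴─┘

Finding path from (0, 3) to (0, 1):
Path: (0,3) → (1,3) → (1,2) → (0,2) → (0,1)
Distance: 4 steps

Solution:

┌─────┬─┐
│  B ↰│A│
│ ╷ ╷ ╵ │
│ │ │↑ ↲│
│ │ └───┤
│ │     │
│ └───┐ │
│     │ │
└─────┴─┘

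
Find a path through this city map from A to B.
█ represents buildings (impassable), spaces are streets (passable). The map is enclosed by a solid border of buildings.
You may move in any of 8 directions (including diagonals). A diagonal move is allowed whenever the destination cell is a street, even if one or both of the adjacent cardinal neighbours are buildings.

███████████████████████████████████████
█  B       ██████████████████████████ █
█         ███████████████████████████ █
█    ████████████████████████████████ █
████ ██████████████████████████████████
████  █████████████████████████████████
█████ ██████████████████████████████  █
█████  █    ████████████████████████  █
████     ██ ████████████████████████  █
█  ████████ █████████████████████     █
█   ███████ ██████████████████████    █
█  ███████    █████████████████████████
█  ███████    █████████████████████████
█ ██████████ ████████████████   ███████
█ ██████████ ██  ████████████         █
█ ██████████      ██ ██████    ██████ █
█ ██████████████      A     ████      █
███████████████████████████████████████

Finding the shortest path from A to B:
Movement: 8-directional
Path length: 27 steps
Directions: left → left → left → left → left → left → up-left → left → left → up-left → up → up → up → up-left → up → up → up-left → left → left → down-left → up-left → up-left → up → up-left → up → up → up-left

Solution:

███████████████████████████████████████
█  B       ██████████████████████████ █
█   ↖     ███████████████████████████ █
█   ↑████████████████████████████████ █
████↑██████████████████████████████████
████ ↖█████████████████████████████████
█████↑██████████████████████████████  █
█████ ↖█↙←← ████████████████████████  █
████   ↖ ██↖████████████████████████  █
█  ████████↑█████████████████████     █
█   ███████↑██████████████████████    █
█  ███████  ↖ █████████████████████████
█  ███████  ↑ █████████████████████████
█ ██████████↑████████████████   ███████
█ ██████████↑██  ████████████         █
█ ██████████ ↖←←  ██ ██████    ██████ █
█ ██████████████↖←←←←←A     ████      █
███████████████████████████████████████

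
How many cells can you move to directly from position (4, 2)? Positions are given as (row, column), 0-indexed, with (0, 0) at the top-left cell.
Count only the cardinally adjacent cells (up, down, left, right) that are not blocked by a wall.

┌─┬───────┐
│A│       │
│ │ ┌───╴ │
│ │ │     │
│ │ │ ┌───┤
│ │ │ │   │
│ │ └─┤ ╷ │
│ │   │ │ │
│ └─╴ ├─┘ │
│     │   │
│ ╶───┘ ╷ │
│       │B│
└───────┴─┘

Checking passable neighbors of (4, 2):
Neighbors: (3, 2), (4, 1)
Count: 2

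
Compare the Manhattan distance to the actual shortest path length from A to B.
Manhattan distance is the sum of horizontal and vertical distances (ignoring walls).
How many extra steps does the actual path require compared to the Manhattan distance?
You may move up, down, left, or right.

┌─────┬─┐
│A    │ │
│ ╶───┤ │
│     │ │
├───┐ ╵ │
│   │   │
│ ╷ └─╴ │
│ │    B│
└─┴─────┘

Manhattan distance: |3 - 0| + |3 - 0| = 6
Actual path length: 6
Extra steps: 6 - 6 = 0

Solution:

┌─────┬─┐
│A    │ │
│ ╶───┤ │
│↳ → ↓│ │
├───┐ ╵ │
│   │↳ ↓│
│ ╷ └─╴ │
│ │    B│
└─┴─────┘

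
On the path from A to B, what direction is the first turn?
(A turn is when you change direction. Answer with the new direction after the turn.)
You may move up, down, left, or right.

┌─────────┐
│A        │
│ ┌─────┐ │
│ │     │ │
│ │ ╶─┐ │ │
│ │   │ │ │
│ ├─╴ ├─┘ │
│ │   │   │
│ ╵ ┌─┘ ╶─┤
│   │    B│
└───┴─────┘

Directions: right, right, right, right, down, down, down, left, down, right
First turn direction: down

Solution:

┌─────────┐
│A → → → ↓│
│ ┌─────┐ │
│ │     │↓│
│ │ ╶─┐ │ │
│ │   │ │↓│
│ ├─╴ ├─┘ │
│ │   │↓ ↲│
│ ╵ ┌─┘ ╶─┤
│   │  ↳ B│
└───┴─────┘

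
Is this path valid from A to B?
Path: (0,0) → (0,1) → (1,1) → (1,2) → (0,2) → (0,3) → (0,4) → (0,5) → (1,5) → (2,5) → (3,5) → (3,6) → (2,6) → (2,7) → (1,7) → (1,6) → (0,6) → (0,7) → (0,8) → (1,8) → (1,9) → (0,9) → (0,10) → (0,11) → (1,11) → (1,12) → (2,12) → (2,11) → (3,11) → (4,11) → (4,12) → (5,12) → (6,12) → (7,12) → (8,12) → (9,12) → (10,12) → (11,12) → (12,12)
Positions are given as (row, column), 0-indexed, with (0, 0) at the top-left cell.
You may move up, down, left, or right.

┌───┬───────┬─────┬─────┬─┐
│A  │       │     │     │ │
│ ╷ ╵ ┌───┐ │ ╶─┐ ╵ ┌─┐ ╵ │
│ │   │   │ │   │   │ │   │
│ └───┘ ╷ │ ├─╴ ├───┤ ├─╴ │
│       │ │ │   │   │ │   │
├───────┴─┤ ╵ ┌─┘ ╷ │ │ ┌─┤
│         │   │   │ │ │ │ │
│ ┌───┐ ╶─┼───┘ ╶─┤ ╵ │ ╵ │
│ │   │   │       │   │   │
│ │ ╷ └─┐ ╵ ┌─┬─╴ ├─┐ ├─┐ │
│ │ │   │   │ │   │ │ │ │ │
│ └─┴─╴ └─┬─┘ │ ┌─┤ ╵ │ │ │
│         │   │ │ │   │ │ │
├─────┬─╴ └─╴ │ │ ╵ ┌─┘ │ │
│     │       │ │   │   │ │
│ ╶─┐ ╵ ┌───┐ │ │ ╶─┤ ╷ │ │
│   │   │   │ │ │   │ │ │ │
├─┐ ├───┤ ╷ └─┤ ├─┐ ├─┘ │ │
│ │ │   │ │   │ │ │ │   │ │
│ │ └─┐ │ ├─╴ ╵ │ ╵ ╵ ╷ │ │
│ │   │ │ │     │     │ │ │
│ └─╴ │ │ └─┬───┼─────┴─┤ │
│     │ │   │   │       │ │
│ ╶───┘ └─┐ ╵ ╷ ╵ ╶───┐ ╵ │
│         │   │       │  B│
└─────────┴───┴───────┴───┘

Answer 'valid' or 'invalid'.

Checking path validity:
Result: All consecutive moves are passable.

valid

Correct solution:

┌───┬───────┬─────┬─────┬─┐
│A ↓│↱ → → ↓│↱ → ↓│↱ → ↓│ │
│ ╷ ╵ ┌───┐ │ ╶─┐ ╵ ┌─┐ ╵ │
│ │↳ ↑│   │↓│↑ ↰│↳ ↑│ │↳ ↓│
│ └───┘ ╷ │ ├─╴ ├───┤ ├─╴ │
│       │ │↓│↱ ↑│   │ │↓ ↲│
├───────┴─┤ ╵ ┌─┘ ╷ │ │ ┌─┤
│         │↳ ↑│   │ │ │↓│ │
│ ┌───┐ ╶─┼───┘ ╶─┤ ╵ │ ╵ │
│ │   │   │       │   │↳ ↓│
│ │ ╷ └─┐ ╵ ┌─┬─╴ ├─┐ ├─┐ │
│ │ │   │   │ │   │ │ │ │↓│
│ └─┴─╴ └─┬─┘ │ ┌─┤ ╵ │ │ │
│         │   │ │ │   │ │↓│
├─────┬─╴ └─╴ │ │ ╵ ┌─┘ │ │
│     │       │ │   │   │↓│
│ ╶─┐ ╵ ┌───┐ │ │ ╶─┤ ╷ │ │
│   │   │   │ │ │   │ │ │↓│
├─┐ ├───┤ ╷ └─┤ ├─┐ ├─┘ │ │
│ │ │   │ │   │ │ │ │   │↓│
│ │ └─┐ │ ├─╴ ╵ │ ╵ ╵ ╷ │ │
│ │   │ │ │     │     │ │↓│
│ └─╴ │ │ └─┬───┼─────┴─┤ │
│     │ │   │   │       │↓│
│ ╶───┘ └─┐ ╵ ╷ ╵ ╶───┐ ╵ │
│         │   │       │  B│
└─────────┴───┴───────┴───┘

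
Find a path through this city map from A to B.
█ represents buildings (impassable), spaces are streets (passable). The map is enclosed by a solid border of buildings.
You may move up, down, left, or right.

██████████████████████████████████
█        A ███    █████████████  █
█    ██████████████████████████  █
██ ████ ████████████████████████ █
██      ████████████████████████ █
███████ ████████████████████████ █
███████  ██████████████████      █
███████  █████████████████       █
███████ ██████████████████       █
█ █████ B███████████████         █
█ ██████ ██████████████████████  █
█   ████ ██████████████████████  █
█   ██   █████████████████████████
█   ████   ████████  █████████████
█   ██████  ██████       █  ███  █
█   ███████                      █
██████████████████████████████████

Finding the shortest path from A to B:
Movement: cardinal only
Path length: 21 steps
Directions: left → left → left → left → left → down → left → left → down → down → right → right → right → right → right → down → down → down → down → down → right

Solution:

██████████████████████████████████
█   ↓←←←←A ███    █████████████  █
█ ↓←↲██████████████████████████  █
██↓████ ████████████████████████ █
██↳→→→→↓████████████████████████ █
███████↓████████████████████████ █
███████↓ ██████████████████      █
███████↓ █████████████████       █
███████↓██████████████████       █
█ █████↳B███████████████         █
█ ██████ ██████████████████████  █
█   ████ ██████████████████████  █
█   ██   █████████████████████████
█   ████   ████████  █████████████
█   ██████  ██████       █  ███  █
█   ███████                      █
██████████████████████████████████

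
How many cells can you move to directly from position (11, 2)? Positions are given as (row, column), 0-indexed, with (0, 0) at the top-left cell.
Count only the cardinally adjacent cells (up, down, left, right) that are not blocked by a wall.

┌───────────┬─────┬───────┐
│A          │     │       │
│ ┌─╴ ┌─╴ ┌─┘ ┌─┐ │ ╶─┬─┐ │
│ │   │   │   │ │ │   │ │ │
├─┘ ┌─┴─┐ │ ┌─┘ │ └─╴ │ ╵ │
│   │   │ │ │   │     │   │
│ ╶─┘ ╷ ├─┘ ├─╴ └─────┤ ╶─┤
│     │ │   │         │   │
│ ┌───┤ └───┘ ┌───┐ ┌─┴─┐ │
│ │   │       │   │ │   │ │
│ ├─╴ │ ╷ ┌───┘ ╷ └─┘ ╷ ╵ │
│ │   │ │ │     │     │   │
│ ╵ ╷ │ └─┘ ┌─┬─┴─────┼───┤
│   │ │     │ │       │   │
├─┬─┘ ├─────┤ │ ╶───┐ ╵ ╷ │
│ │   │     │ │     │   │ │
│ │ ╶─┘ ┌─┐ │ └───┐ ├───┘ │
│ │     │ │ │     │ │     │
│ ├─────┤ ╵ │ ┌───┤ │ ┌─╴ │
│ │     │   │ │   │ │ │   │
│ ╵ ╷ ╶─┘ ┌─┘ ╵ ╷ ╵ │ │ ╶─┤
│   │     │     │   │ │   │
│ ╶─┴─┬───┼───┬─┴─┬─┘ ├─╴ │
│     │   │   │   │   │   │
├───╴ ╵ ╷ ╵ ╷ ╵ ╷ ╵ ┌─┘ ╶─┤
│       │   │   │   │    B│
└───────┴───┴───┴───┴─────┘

Checking passable neighbors of (11, 2):
Neighbors: (12, 2), (11, 1)
Count: 2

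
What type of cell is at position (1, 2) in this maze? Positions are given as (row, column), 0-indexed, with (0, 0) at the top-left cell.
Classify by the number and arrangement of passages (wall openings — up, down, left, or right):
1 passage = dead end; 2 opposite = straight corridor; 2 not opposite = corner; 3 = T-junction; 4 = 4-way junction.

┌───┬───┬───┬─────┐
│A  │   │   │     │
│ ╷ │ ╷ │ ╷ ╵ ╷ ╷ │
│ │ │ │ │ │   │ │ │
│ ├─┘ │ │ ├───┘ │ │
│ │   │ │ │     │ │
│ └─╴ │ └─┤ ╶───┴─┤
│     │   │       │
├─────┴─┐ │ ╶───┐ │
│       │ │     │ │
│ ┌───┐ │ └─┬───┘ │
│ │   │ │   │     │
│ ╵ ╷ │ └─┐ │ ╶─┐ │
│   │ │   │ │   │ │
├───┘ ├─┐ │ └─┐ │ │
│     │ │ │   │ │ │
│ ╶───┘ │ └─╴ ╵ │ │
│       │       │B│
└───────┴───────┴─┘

Checking cell at (1, 2):
Number of passages: 2
Cell type: straight corridor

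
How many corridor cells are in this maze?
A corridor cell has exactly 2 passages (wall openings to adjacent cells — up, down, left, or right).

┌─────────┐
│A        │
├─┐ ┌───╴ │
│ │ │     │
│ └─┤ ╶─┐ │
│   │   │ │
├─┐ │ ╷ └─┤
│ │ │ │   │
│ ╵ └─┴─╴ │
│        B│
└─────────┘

Counting cells with exactly 2 passages:
Total corridor cells: 15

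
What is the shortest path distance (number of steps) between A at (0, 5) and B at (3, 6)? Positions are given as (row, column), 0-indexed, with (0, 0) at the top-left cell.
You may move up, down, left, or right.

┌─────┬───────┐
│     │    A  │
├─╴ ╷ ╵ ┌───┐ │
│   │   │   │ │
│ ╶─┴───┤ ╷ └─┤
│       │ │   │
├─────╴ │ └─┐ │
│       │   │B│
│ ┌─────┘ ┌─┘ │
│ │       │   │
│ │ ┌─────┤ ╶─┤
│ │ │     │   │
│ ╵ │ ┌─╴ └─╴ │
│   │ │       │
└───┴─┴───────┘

Finding path from (0, 5) to (3, 6):
Path: (0,5) → (0,4) → (0,3) → (1,3) → (1,2) → (0,2) → (0,1) → (1,1) → (1,0) → (2,0) → (2,1) → (2,2) → (2,3) → (3,3) → (3,2) → (3,1) → (3,0) → (4,0) → (5,0) → (6,0) → (6,1) → (5,1) → (4,1) → (4,2) → (4,3) → (4,4) → (3,4) → (2,4) → (1,4) → (1,5) → (2,5) → (2,6) → (3,6)
Distance: 32 steps

Solution:

┌─────┬───────┐
│  ↓ ↰│↓ ← A  │
├─╴ ╷ ╵ ┌───┐ │
│↓ ↲│↑ ↲│↱ ↓│ │
│ ╶─┴───┤ ╷ └─┤
│↳ → → ↓│↑│↳ ↓│
├─────╴ │ └─┐ │
│↓ ← ← ↲│↑  │B│
│ ┌─────┘ ┌─┘ │
│↓│↱ → → ↑│   │
│ │ ┌─────┤ ╶─┤
│↓│↑│     │   │
│ ╵ │ ┌─╴ └─╴ │
│↳ ↑│ │       │
└───┴─┴───────┘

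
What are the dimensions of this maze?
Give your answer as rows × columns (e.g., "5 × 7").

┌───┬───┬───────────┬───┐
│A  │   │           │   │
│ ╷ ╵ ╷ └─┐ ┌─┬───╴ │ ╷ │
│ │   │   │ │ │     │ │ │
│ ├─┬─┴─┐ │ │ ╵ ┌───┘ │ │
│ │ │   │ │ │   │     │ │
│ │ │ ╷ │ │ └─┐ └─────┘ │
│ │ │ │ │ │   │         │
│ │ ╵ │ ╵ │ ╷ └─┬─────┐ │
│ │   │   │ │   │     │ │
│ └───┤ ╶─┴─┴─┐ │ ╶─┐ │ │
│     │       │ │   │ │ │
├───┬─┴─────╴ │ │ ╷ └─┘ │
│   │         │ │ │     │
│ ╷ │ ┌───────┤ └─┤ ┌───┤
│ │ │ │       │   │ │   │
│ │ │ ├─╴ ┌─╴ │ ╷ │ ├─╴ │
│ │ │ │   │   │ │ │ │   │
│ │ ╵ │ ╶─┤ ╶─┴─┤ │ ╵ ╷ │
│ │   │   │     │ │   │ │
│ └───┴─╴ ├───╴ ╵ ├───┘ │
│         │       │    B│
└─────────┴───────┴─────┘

Counting the maze dimensions:
Rows (vertical): 11
Columns (horizontal): 12
Dimensions: 11 × 12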